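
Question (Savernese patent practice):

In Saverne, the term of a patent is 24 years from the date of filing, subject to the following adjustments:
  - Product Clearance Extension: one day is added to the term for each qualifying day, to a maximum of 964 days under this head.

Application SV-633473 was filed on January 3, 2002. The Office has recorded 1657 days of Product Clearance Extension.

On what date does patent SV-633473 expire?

Base term: filing date + 24 years → 3 January 2026.
Product Clearance Extension: 1657 days claimed exceeds the 964-day cap, so +964 days → 24 August 2028.

August 24, 2028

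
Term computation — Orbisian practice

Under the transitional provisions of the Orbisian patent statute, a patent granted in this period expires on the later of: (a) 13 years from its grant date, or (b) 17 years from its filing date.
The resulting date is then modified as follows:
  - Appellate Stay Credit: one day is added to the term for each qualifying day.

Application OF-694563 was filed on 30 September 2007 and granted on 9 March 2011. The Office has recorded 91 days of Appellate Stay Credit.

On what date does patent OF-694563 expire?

2024-12-30

(a) grant + 13 years → 9 March 2024.
(b) filing + 17 years → 30 September 2024.
Later of the two: 30 September 2024.
Appellate Stay Credit: +91 days → 30 December 2024.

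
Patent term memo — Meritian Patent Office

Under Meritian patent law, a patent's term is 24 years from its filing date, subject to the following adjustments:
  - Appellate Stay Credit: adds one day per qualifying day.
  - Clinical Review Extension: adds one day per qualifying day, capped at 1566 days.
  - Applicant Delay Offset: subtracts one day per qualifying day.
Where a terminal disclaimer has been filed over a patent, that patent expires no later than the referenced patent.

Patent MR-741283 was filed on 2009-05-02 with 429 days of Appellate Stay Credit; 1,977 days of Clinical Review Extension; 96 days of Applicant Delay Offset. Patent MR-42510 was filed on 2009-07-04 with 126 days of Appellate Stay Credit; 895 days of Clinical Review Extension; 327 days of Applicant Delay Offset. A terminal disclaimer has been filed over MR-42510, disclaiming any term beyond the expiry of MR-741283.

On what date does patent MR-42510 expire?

May 29, 2035

Natural term of MR-42510:
  Base: filing + 24 years → 4 July 2033.
  Appellate Stay Credit: +126 days → 7 November 2033.
  Clinical Review Extension: 895 days (within the 1566-day cap) → +895 days → 20 April 2036.
  Applicant Delay Offset: −327 days → 29 May 2035.
Expiry of referenced patent MR-741283:
  Base: filing + 24 years → 2 May 2033.
  Appellate Stay Credit: +429 days → 5 July 2034.
  Clinical Review Extension: 1977 days claimed exceeds the 1566-day cap, so +1566 days → 18 October 2038.
  Applicant Delay Offset: −96 days → 14 July 2038.
Terminal disclaimer: MR-42510 expires on the earlier of 29 May 2035 and 14 July 2038.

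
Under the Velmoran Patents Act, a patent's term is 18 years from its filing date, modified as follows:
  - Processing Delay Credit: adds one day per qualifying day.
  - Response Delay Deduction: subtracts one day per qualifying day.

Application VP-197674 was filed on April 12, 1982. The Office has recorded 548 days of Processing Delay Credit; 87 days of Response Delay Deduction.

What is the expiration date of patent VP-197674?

2001-07-17

Base term: filing date + 18 years → 12 April 2000.
Processing Delay Credit: +548 days → 12 October 2001.
Response Delay Deduction: −87 days → 17 July 2001.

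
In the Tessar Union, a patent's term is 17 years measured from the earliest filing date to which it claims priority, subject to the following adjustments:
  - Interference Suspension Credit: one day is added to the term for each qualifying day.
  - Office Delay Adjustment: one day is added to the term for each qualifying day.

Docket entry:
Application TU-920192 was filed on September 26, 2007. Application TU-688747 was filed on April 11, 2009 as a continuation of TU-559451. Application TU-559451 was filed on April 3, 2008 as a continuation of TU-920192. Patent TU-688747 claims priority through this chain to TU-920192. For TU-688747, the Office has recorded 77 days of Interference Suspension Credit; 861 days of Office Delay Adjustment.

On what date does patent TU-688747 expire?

2027-04-22

Earliest priority filing: 26 September 2007.
Base term: 26 September 2007 + 17 years → 26 September 2024.
Interference Suspension Credit: +77 days → 12 December 2024.
Office Delay Adjustment: +861 days → 22 April 2027.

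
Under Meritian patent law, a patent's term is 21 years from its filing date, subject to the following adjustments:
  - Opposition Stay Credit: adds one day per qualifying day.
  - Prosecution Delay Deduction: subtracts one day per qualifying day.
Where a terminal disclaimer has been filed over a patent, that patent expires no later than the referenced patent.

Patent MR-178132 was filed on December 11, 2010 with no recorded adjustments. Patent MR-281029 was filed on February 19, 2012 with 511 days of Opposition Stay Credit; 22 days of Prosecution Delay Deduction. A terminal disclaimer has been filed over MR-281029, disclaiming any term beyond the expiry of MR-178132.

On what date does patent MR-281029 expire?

Natural term of MR-281029:
  Base: filing + 21 years → 19 February 2033.
  Opposition Stay Credit: +511 days → 15 July 2034.
  Prosecution Delay Deduction: −22 days → 23 June 2034.
Expiry of referenced patent MR-178132:
  Base: filing + 21 years → 11 December 2031.
Terminal disclaimer: MR-281029 expires on the earlier of 23 June 2034 and 11 December 2031.

2031-12-11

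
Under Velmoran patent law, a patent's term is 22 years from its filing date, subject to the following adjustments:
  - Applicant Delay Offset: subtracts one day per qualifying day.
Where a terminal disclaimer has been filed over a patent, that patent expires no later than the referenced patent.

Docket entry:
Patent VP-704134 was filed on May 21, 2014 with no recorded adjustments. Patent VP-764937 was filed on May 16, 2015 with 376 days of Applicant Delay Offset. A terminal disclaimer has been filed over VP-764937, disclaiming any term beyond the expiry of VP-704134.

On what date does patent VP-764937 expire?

May 5, 2036

Natural term of VP-764937:
  Base: filing + 22 years → 16 May 2037.
  Applicant Delay Offset: −376 days → 5 May 2036.
Expiry of referenced patent VP-704134:
  Base: filing + 22 years → 21 May 2036.
Terminal disclaimer: VP-764937 expires on the earlier of 5 May 2036 and 21 May 2036.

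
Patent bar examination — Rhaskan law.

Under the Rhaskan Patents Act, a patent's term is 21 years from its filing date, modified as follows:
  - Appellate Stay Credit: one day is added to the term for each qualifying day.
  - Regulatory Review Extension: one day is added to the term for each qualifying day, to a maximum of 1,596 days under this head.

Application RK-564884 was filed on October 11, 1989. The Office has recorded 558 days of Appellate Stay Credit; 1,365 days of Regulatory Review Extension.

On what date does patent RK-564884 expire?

2016-01-16

Base term: filing date + 21 years → 11 October 2010.
Appellate Stay Credit: +558 days → 21 April 2012.
Regulatory Review Extension: 1365 days (within the 1596-day cap) → +1365 days → 16 January 2016.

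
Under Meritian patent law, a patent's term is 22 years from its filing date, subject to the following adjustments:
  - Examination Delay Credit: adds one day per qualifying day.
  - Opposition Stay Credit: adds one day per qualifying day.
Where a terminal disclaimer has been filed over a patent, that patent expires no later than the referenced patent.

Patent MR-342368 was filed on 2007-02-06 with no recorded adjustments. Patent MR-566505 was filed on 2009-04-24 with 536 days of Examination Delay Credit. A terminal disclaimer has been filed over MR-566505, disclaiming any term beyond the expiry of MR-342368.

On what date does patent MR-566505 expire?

Natural term of MR-566505:
  Base: filing + 22 years → 24 April 2031.
  Examination Delay Credit: +536 days → 11 October 2032.
Expiry of referenced patent MR-342368:
  Base: filing + 22 years → 6 February 2029.
Terminal disclaimer: MR-566505 expires on the earlier of 11 October 2032 and 6 February 2029.

2029-02-06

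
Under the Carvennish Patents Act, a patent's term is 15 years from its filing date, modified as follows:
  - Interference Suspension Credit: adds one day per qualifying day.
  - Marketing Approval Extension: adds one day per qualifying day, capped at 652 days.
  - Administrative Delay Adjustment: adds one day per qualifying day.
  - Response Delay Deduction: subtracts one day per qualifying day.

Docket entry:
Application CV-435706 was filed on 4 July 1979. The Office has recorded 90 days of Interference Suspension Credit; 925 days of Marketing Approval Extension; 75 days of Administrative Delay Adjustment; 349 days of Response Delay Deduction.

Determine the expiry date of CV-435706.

1995-10-15

Base term: filing date + 15 years → 4 July 1994.
Interference Suspension Credit: +90 days → 2 October 1994.
Marketing Approval Extension: 925 days claimed exceeds the 652-day cap, so +652 days → 15 July 1996.
Administrative Delay Adjustment: +75 days → 28 September 1996.
Response Delay Deduction: −349 days → 15 October 1995.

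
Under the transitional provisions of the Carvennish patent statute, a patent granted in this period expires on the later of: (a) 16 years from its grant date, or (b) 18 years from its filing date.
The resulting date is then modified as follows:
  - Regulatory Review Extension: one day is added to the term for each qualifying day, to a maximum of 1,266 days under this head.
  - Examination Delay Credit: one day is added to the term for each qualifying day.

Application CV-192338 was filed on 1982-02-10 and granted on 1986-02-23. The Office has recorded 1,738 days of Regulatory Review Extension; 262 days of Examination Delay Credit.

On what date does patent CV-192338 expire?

2006-05-01

(a) grant + 16 years → 23 February 2002.
(b) filing + 18 years → 10 February 2000.
Later of the two: 23 February 2002.
Regulatory Review Extension: 1738 days claimed exceeds the 1266-day cap, so +1266 days → 12 August 2005.
Examination Delay Credit: +262 days → 1 May 2006.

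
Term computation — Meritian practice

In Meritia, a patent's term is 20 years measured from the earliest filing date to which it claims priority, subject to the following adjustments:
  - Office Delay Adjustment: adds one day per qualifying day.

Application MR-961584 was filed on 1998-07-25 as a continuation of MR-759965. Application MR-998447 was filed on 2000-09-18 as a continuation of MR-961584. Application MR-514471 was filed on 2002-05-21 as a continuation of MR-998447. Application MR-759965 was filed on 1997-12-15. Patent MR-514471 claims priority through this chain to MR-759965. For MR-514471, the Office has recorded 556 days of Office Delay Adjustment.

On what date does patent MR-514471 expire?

Earliest priority filing: 15 December 1997.
Base term: 15 December 1997 + 20 years → 15 December 2017.
Office Delay Adjustment: +556 days → 24 June 2019.

June 24, 2019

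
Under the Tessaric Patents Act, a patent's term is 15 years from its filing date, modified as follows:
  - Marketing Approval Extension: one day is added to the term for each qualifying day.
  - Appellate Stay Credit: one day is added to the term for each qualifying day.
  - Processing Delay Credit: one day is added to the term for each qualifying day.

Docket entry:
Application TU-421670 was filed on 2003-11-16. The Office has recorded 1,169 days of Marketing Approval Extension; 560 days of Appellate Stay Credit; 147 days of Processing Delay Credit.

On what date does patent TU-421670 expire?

January 5, 2024

Base term: filing date + 15 years → 16 November 2018.
Marketing Approval Extension: +1169 days → 28 January 2022.
Appellate Stay Credit: +560 days → 11 August 2023.
Processing Delay Credit: +147 days → 5 January 2024.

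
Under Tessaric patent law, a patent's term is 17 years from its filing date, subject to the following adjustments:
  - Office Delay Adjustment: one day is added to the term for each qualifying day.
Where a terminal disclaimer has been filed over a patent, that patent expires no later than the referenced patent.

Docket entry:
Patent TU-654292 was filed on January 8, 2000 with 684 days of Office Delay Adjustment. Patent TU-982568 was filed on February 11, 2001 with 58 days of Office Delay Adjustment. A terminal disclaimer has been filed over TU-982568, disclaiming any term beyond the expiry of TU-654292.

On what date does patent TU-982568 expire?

April 10, 2018

Natural term of TU-982568:
  Base: filing + 17 years → 11 February 2018.
  Office Delay Adjustment: +58 days → 10 April 2018.
Expiry of referenced patent TU-654292:
  Base: filing + 17 years → 8 January 2017.
  Office Delay Adjustment: +684 days → 23 November 2018.
Terminal disclaimer: TU-982568 expires on the earlier of 10 April 2018 and 23 November 2018.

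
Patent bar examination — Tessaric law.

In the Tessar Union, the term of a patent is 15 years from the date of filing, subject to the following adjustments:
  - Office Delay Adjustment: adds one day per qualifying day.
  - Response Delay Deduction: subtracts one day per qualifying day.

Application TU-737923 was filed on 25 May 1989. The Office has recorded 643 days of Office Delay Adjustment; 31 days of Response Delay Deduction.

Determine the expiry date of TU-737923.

January 27, 2006

Base term: filing date + 15 years → 25 May 2004.
Office Delay Adjustment: +643 days → 27 February 2006.
Response Delay Deduction: −31 days → 27 January 2006.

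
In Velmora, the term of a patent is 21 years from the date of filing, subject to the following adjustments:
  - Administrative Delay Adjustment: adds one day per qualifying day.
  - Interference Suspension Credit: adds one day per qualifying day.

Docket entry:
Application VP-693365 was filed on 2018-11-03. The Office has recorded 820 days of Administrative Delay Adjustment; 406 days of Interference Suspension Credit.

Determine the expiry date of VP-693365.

Base term: filing date + 21 years → 3 November 2039.
Administrative Delay Adjustment: +820 days → 31 January 2042.
Interference Suspension Credit: +406 days → 13 March 2043.

2043-03-13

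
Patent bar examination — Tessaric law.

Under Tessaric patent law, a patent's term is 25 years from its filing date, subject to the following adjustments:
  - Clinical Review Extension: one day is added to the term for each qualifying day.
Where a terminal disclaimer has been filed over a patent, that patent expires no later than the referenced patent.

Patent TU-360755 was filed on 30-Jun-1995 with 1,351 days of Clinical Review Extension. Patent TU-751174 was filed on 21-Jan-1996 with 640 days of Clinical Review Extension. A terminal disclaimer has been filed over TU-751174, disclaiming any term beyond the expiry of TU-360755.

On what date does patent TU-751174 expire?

Natural term of TU-751174:
  Base: filing + 25 years → 21 January 2021.
  Clinical Review Extension: +640 days → 23 October 2022.
Expiry of referenced patent TU-360755:
  Base: filing + 25 years → 30 June 2020.
  Clinical Review Extension: +1351 days → 12 March 2024.
Terminal disclaimer: TU-751174 expires on the earlier of 23 October 2022 and 12 March 2024.

2022-10-23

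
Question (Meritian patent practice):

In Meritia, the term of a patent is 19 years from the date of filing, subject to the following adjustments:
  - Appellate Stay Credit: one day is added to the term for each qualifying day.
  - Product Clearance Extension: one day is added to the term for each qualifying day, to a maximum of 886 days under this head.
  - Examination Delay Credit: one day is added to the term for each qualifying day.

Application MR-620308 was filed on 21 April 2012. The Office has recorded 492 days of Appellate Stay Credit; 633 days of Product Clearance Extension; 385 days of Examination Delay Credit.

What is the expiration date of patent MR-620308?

2035-06-09

Base term: filing date + 19 years → 21 April 2031.
Appellate Stay Credit: +492 days → 25 August 2032.
Product Clearance Extension: 633 days (within the 886-day cap) → +633 days → 20 May 2034.
Examination Delay Credit: +385 days → 9 June 2035.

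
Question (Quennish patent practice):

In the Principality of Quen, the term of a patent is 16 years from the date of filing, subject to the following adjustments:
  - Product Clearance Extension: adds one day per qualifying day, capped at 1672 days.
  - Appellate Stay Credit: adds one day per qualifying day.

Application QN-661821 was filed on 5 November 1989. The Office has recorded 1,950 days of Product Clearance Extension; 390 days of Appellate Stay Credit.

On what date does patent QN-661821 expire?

2011-06-29

Base term: filing date + 16 years → 5 November 2005.
Product Clearance Extension: 1950 days claimed exceeds the 1672-day cap, so +1672 days → 4 June 2010.
Appellate Stay Credit: +390 days → 29 June 2011.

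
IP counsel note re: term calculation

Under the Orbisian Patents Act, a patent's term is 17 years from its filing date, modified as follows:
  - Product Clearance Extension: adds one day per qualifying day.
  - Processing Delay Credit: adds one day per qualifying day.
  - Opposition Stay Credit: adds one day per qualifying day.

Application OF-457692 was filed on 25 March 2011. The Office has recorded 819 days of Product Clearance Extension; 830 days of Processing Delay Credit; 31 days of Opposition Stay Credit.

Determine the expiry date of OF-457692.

Base term: filing date + 17 years → 25 March 2028.
Product Clearance Extension: +819 days → 22 June 2030.
Processing Delay Credit: +830 days → 29 September 2032.
Opposition Stay Credit: +31 days → 30 October 2032.

October 30, 2032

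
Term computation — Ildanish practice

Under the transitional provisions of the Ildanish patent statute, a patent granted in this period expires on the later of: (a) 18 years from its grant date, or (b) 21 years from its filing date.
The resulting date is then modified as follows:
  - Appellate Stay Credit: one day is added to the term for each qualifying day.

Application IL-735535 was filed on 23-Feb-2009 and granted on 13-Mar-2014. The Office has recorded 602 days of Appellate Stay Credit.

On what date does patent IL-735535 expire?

(a) grant + 18 years → 13 March 2032.
(b) filing + 21 years → 23 February 2030.
Later of the two: 13 March 2032.
Appellate Stay Credit: +602 days → 5 November 2033.

2033-11-05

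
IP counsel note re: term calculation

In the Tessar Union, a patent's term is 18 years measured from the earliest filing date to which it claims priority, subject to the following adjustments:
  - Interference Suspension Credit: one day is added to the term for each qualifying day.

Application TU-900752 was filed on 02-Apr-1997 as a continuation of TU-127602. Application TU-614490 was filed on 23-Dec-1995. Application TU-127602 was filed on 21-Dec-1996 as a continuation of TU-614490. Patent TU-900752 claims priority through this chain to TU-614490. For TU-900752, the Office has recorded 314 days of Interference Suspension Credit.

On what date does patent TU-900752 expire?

2014-11-02

Earliest priority filing: 23 December 1995.
Base term: 23 December 1995 + 18 years → 23 December 2013.
Interference Suspension Credit: +314 days → 2 November 2014.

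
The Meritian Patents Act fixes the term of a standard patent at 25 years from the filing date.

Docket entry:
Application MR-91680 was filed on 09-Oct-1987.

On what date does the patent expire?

2012-10-09

Filing date + 25 years → 9 October 2012.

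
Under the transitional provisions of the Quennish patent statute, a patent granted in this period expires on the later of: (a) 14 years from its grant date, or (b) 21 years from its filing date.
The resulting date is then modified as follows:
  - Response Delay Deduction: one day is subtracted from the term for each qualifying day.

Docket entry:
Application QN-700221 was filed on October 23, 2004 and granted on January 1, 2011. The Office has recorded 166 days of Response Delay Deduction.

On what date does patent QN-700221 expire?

2025-05-10

(a) grant + 14 years → 1 January 2025.
(b) filing + 21 years → 23 October 2025.
Later of the two: 23 October 2025.
Response Delay Deduction: −166 days → 10 May 2025.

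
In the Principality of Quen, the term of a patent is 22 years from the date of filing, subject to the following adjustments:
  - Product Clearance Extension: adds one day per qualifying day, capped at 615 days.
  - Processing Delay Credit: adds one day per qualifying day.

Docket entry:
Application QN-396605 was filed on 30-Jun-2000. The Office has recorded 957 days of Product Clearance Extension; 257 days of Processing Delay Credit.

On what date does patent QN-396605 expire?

November 18, 2024

Base term: filing date + 22 years → 30 June 2022.
Product Clearance Extension: 957 days claimed exceeds the 615-day cap, so +615 days → 6 March 2024.
Processing Delay Credit: +257 days → 18 November 2024.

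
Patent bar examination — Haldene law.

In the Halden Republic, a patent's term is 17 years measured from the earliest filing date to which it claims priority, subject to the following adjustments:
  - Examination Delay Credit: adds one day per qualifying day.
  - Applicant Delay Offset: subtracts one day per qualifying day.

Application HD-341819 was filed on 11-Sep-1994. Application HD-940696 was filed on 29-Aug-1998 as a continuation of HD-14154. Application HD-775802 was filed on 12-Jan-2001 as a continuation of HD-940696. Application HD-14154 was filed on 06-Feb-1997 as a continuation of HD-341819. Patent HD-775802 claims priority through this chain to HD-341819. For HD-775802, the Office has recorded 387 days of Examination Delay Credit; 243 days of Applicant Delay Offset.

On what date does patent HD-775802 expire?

2012-02-02

Earliest priority filing: 11 September 1994.
Base term: 11 September 1994 + 17 years → 11 September 2011.
Examination Delay Credit: +387 days → 2 October 2012.
Applicant Delay Offset: −243 days → 2 February 2012.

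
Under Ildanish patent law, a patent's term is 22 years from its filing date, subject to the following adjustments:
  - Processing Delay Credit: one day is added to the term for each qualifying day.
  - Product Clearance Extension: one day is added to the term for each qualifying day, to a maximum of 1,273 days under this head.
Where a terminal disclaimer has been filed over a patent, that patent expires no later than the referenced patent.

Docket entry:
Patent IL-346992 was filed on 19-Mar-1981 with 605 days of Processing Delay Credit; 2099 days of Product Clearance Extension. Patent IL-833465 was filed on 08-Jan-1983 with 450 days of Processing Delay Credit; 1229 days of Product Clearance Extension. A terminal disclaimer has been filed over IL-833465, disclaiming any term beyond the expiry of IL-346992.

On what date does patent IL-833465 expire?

Natural term of IL-833465:
  Base: filing + 22 years → 8 January 2005.
  Processing Delay Credit: +450 days → 3 April 2006.
  Product Clearance Extension: 1229 days (within the 1273-day cap) → +1229 days → 14 August 2009.
Expiry of referenced patent IL-346992:
  Base: filing + 22 years → 19 March 2003.
  Processing Delay Credit: +605 days → 13 November 2004.
  Product Clearance Extension: 2099 days claimed exceeds the 1273-day cap, so +1273 days → 9 May 2008.
Terminal disclaimer: IL-833465 expires on the earlier of 14 August 2009 and 9 May 2008.

2008-05-09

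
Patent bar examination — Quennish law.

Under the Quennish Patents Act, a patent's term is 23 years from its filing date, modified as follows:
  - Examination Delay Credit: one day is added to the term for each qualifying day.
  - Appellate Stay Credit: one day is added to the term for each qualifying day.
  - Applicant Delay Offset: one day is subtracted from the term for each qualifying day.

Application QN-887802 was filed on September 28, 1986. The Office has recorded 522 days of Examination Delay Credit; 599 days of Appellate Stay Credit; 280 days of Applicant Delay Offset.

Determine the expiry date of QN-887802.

January 17, 2012

Base term: filing date + 23 years → 28 September 2009.
Examination Delay Credit: +522 days → 4 March 2011.
Appellate Stay Credit: +599 days → 23 October 2012.
Applicant Delay Offset: −280 days → 17 January 2012.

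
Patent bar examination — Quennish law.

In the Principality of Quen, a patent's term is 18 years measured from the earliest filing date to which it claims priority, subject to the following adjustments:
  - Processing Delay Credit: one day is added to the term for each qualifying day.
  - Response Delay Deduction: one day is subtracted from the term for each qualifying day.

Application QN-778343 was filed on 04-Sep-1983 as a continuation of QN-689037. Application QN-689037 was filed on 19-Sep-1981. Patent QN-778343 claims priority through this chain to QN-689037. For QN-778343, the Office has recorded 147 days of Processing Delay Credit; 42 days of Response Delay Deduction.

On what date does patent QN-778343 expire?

Earliest priority filing: 19 September 1981.
Base term: 19 September 1981 + 18 years → 19 September 1999.
Processing Delay Credit: +147 days → 13 February 2000.
Response Delay Deduction: −42 days → 2 January 2000.

January 2, 2000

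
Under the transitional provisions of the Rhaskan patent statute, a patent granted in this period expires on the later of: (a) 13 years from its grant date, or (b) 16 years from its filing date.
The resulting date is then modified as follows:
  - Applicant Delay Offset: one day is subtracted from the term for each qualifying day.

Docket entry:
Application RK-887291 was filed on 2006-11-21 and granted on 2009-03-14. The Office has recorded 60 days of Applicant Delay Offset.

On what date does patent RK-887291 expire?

September 22, 2022

(a) grant + 13 years → 14 March 2022.
(b) filing + 16 years → 21 November 2022.
Later of the two: 21 November 2022.
Applicant Delay Offset: −60 days → 22 September 2022.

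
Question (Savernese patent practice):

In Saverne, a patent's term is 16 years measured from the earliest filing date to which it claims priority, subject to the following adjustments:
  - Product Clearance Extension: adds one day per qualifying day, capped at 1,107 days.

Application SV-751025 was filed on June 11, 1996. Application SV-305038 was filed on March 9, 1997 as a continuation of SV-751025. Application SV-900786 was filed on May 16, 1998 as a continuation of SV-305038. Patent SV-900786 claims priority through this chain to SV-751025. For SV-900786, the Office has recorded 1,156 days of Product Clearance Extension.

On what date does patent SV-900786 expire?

Earliest priority filing: 11 June 1996.
Base term: 11 June 1996 + 16 years → 11 June 2012.
Product Clearance Extension: 1156 days claimed exceeds the 1107-day cap, so +1107 days → 23 June 2015.

June 23, 2015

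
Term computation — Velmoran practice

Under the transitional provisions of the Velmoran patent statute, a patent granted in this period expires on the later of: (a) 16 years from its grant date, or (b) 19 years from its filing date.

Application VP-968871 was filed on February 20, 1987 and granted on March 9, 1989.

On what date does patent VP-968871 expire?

February 20, 2006

(a) grant + 16 years → 9 March 2005.
(b) filing + 19 years → 20 February 2006.
Later of the two: 20 February 2006.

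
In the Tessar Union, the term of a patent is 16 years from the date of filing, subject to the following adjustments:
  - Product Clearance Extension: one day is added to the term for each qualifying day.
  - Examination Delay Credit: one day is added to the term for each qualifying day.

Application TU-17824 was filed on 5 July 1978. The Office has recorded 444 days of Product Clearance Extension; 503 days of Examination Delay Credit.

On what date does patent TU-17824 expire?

Base term: filing date + 16 years → 5 July 1994.
Product Clearance Extension: +444 days → 22 September 1995.
Examination Delay Credit: +503 days → 6 February 1997.

February 6, 1997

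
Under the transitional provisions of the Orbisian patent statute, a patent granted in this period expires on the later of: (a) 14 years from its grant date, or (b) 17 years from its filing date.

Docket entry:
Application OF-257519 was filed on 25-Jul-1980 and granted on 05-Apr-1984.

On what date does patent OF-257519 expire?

(a) grant + 14 years → 5 April 1998.
(b) filing + 17 years → 25 July 1997.
Later of the two: 5 April 1998.

April 5, 1998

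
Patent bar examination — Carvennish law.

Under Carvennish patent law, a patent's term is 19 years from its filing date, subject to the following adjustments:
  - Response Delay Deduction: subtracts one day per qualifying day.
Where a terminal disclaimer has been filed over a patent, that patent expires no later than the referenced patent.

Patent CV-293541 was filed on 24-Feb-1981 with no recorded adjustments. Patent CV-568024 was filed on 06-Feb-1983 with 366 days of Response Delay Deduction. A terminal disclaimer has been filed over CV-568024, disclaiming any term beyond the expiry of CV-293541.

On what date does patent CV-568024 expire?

Natural term of CV-568024:
  Base: filing + 19 years → 6 February 2002.
  Response Delay Deduction: −366 days → 5 February 2001.
Expiry of referenced patent CV-293541:
  Base: filing + 19 years → 24 February 2000.
Terminal disclaimer: CV-568024 expires on the earlier of 5 February 2001 and 24 February 2000.

2000-02-24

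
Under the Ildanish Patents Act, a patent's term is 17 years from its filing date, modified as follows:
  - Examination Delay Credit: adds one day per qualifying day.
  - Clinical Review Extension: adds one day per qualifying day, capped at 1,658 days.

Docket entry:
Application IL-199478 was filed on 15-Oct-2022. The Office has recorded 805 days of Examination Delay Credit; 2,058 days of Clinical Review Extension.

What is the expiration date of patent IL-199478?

Base term: filing date + 17 years → 15 October 2039.
Examination Delay Credit: +805 days → 28 December 2041.
Clinical Review Extension: 2058 days claimed exceeds the 1658-day cap, so +1658 days → 13 July 2046.

2046-07-13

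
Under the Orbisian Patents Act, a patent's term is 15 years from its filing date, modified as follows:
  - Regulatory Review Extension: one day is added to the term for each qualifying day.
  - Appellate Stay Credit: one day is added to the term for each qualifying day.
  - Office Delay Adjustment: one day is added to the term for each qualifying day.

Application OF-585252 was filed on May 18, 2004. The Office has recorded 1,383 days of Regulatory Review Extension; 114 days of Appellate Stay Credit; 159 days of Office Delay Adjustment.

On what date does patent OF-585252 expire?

Base term: filing date + 15 years → 18 May 2019.
Regulatory Review Extension: +1383 days → 1 March 2023.
Appellate Stay Credit: +114 days → 23 June 2023.
Office Delay Adjustment: +159 days → 29 November 2023.

November 29, 2023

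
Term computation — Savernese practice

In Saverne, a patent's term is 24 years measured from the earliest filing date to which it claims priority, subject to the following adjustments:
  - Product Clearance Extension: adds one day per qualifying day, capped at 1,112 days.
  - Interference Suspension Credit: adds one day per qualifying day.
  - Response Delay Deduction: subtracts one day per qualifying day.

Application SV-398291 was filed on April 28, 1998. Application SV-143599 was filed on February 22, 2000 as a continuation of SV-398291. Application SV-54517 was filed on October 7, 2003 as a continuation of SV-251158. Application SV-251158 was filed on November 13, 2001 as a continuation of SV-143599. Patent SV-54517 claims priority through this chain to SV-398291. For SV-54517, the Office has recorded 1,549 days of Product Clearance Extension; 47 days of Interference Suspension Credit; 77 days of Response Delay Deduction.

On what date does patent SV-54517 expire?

Earliest priority filing: 28 April 1998.
Base term: 28 April 1998 + 24 years → 28 April 2022.
Product Clearance Extension: 1549 days claimed exceeds the 1112-day cap, so +1112 days → 14 May 2025.
Interference Suspension Credit: +47 days → 30 June 2025.
Response Delay Deduction: −77 days → 14 April 2025.

2025-04-14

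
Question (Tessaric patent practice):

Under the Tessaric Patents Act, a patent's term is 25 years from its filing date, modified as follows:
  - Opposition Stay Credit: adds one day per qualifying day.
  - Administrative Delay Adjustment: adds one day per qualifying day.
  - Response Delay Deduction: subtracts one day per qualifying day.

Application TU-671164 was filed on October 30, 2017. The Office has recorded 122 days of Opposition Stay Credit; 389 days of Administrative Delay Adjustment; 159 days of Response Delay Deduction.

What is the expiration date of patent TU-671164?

Base term: filing date + 25 years → 30 October 2042.
Opposition Stay Credit: +122 days → 1 March 2043.
Administrative Delay Adjustment: +389 days → 24 March 2044.
Response Delay Deduction: −159 days → 17 October 2043.

2043-10-17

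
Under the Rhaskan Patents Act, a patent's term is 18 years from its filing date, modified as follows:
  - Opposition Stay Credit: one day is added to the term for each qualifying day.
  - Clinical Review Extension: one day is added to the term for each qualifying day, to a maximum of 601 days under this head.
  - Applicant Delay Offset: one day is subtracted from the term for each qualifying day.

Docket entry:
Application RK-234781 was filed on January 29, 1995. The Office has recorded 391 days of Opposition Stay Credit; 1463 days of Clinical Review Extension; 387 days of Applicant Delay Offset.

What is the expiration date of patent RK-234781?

September 26, 2014

Base term: filing date + 18 years → 29 January 2013.
Opposition Stay Credit: +391 days → 24 February 2014.
Clinical Review Extension: 1463 days claimed exceeds the 601-day cap, so +601 days → 18 October 2015.
Applicant Delay Offset: −387 days → 26 September 2014.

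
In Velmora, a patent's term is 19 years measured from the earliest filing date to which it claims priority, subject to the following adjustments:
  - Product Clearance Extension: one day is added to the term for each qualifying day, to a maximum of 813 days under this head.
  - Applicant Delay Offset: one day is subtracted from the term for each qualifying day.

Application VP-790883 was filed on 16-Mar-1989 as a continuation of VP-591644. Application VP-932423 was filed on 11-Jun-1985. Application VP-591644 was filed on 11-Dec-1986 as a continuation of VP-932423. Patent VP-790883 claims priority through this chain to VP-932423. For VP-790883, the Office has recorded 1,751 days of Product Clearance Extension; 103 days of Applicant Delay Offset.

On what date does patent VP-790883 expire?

May 22, 2006

Earliest priority filing: 11 June 1985.
Base term: 11 June 1985 + 19 years → 11 June 2004.
Product Clearance Extension: 1751 days claimed exceeds the 813-day cap, so +813 days → 2 September 2006.
Applicant Delay Offset: −103 days → 22 May 2006.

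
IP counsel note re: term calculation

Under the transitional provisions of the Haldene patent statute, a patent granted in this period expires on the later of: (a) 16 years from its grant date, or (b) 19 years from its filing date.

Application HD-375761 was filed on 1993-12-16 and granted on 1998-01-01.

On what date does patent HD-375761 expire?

January 1, 2014

(a) grant + 16 years → 1 January 2014.
(b) filing + 19 years → 16 December 2012.
Later of the two: 1 January 2014.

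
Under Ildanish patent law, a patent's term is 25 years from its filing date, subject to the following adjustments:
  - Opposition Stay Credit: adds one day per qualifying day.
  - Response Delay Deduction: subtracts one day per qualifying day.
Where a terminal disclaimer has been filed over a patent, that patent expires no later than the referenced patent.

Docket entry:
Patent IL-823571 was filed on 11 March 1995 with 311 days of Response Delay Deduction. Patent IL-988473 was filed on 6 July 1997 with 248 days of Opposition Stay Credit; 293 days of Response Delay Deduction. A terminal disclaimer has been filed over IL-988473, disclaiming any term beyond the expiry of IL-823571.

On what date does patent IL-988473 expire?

May 5, 2019

Natural term of IL-988473:
  Base: filing + 25 years → 6 July 2022.
  Opposition Stay Credit: +248 days → 11 March 2023.
  Response Delay Deduction: −293 days → 22 May 2022.
Expiry of referenced patent IL-823571:
  Base: filing + 25 years → 11 March 2020.
  Response Delay Deduction: −311 days → 5 May 2019.
Terminal disclaimer: IL-988473 expires on the earlier of 22 May 2022 and 5 May 2019.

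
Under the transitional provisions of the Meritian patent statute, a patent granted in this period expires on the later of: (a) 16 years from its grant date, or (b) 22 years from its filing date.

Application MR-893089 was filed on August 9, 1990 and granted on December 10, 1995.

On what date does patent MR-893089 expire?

2012-08-09

(a) grant + 16 years → 10 December 2011.
(b) filing + 22 years → 9 August 2012.
Later of the two: 9 August 2012.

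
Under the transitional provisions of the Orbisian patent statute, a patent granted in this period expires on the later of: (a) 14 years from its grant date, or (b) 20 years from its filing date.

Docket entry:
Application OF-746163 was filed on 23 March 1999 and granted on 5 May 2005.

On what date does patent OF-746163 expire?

2019-05-05

(a) grant + 14 years → 5 May 2019.
(b) filing + 20 years → 23 March 2019.
Later of the two: 5 May 2019.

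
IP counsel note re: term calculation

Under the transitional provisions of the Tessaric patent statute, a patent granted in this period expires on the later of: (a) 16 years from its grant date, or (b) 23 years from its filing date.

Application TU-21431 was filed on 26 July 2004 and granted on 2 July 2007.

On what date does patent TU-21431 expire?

(a) grant + 16 years → 2 July 2023.
(b) filing + 23 years → 26 July 2027.
Later of the two: 26 July 2027.

2027-07-26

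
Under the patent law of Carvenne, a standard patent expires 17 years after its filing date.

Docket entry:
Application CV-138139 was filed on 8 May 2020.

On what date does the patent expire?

Filing date + 17 years → 8 May 2037.

May 8, 2037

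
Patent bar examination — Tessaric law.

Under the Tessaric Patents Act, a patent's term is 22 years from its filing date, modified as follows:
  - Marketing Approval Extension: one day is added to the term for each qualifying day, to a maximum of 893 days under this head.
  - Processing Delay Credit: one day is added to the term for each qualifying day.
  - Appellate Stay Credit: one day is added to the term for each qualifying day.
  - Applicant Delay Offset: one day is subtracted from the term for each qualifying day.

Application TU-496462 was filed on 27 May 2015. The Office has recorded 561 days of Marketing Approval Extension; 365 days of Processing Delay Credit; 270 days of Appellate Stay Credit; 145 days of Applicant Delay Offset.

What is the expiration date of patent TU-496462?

2040-04-12

Base term: filing date + 22 years → 27 May 2037.
Marketing Approval Extension: 561 days (within the 893-day cap) → +561 days → 9 December 2038.
Processing Delay Credit: +365 days → 9 December 2039.
Appellate Stay Credit: +270 days → 4 September 2040.
Applicant Delay Offset: −145 days → 12 April 2040.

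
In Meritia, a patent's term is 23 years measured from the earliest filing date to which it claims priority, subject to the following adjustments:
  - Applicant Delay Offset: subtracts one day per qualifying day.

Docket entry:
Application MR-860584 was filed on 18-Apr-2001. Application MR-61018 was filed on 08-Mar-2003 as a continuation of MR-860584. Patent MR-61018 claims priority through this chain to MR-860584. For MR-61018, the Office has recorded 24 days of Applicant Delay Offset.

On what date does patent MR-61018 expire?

March 25, 2024

Earliest priority filing: 18 April 2001.
Base term: 18 April 2001 + 23 years → 18 April 2024.
Applicant Delay Offset: −24 days → 25 March 2024.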